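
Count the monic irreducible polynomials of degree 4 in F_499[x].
There are 15500312250 monic irreducible polynomials of degree 4 over F_499

Each element of F_{499^4} that lies in no proper subfield is a root of exactly one monic irreducible of degree 4 over F_499, and each such polynomial has 4 distinct roots in F_{499^4}. By Möbius inversion the count is N_499(4) = (1/4) Σ_{d|4} μ(4/d) · 499^d = (1/4)(μ(4)·499^1 + μ(2)·499^2 + μ(1)·499^4) = 62001249000/4 = 15500312250.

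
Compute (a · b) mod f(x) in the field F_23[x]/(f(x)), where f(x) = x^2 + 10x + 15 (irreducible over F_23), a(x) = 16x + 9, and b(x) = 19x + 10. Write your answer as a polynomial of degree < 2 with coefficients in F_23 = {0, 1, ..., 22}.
a · b ≡ 5x + 15 (mod f(x))

Multiply in F_23[x]: a(x)·b(x) = (16x + 9)·(19x + 10) = 5x^2 + 9x + 21. This has degree ≥ 2, so divide by f(x) over F_23: 5x^2 + 9x + 21 = (5)·(x^2 + 10x + 15) + (5x + 15). Hence a·b ≡ 5x + 15 (mod f). (F_23[x]/(f) is a field with 23^2 = 529 elements since f is irreducible of degree 2.)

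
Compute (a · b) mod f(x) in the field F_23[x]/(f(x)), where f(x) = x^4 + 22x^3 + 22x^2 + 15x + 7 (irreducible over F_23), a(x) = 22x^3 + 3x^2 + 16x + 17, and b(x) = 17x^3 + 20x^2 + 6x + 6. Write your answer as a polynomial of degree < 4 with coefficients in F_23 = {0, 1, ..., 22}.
a · b ≡ 17x^3 + 19x^2 + 16x + 3 (mod f(x))

Multiply in F_23[x]: a(x)·b(x) = (22x^3 + 3x^2 + 16x + 17)·(17x^3 + 20x^2 + 6x + 6) = 6x^6 + 8x^5 + 4x^4 + 17x^2 + 14x + 10. This has degree ≥ 4, so divide by f(x) over F_23: 6x^6 + 8x^5 + 4x^4 + 17x^2 + 14x + 10 = (6x^2 + 14x + 1)·(x^4 + 22x^3 + 22x^2 + 15x + 7) + (17x^3 + 19x^2 + 16x + 3). Hence a·b ≡ 17x^3 + 19x^2 + 16x + 3 (mod f). (F_23[x]/(f) is a field with 23^4 = 279841 elements since f is irreducible of degree 4.)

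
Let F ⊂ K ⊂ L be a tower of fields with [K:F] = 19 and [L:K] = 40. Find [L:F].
[L:F] = 760

The tower law says that for any tower of field extensions F ⊂ K ⊂ L with finite degrees, [L:F] = [L:K] · [K:F]. Here this gives [L:F] = 40 · 19 = 760.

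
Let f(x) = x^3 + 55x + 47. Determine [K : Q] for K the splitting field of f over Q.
[K : Q] = 6

By the rational root test, any rational root of the monic integer polynomial f(x) = x^3 + 55x + 47 must be an integer dividing the constant term 47, i.e. one of ±{1, 47}. Evaluating: f(1) = 103, f(-1) = -9, f(47) = 106455, f(-47) = -106361; none is 0, so f has no rational root and is therefore irreducible over Q (a cubic with no linear factor over a field is irreducible). For an irreducible cubic, the Galois group is A_3 or S_3 according as the discriminant disc(f) = -4a^3 - 27b^2 = -4·(55)^3 - 27·(47)^2 = -725143 is or is not a square in Q. Here disc(f) = -725143 is not a perfect square in Q, so the Galois group of f over Q is not contained in A_3 and must be all of S_3. The splitting field has degree |S_3| = 6 over Q, so [K : Q] = 6.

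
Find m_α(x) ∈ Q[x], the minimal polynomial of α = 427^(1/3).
m_α(x) = x^3 - 427

α satisfies α^3 = 427, so x^3 - 427 annihilates α. By the rational root test, a rational root p/q (in lowest terms) of x^3 - 427 would satisfy p^3 = 427 q^3, forcing q = 1 and p^3 = 427; but 427 is not a perfect cube, contradiction. A monic cubic over Q with no rational root is irreducible (any nontrivial factorization would include a linear factor). Hence x^3 - 427 is the minimal polynomial of α, and in particular [Q(α):Q] = 3.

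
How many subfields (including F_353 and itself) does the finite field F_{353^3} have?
F_{353^3} has 2 subfields

The subfields of F_{p^n} are exactly the fields F_{p^d} for d | n (each is the fixed field of the unique index-d subgroup of Gal(F_{p^n}/F_p) ≅ Z/nZ). The divisors of n = 3 are {1, 3}, giving 2 subfields: F_{353^1}, F_{353^3}.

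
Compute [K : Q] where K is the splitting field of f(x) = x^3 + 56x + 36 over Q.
[K : Q] = 6

By the rational root test, any rational root of the monic integer polynomial f(x) = x^3 + 56x + 36 must be an integer dividing the constant term 36, i.e. one of ±{1, 2, 3, 4, 6, 9, 12, 18, 36}. Evaluating: f(1) = 93, f(-1) = -21, f(2) = 156, f(-2) = -84, f(3) = 231, f(-3) = -159, f(4) = 324, f(-4) = -252, f(6) = 588, f(-6) = -516, f(9) = 1269, f(-9) = -1197, f(12) = 2436, f(-12) = -2364, f(18) = 6876, f(-18) = -6804, f(36) = 48708, f(-36) = -48636; none is 0, so f has no rational root and is therefore irreducible over Q (a cubic with no linear factor over a field is irreducible). For an irreducible cubic, the Galois group is A_3 or S_3 according as the discriminant disc(f) = -4a^3 - 27b^2 = -4·(56)^3 - 27·(36)^2 = -737456 is or is not a square in Q. Here disc(f) = -737456 is not a perfect square in Q, so the Galois group of f over Q is not contained in A_3 and must be all of S_3. The splitting field has degree |S_3| = 6 over Q, so [K : Q] = 6.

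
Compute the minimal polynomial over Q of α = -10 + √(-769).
m_α(x) = x^2 + 20x + 869

From α + 10 = √(-769), squaring gives (α + 10)^2 = -769, i.e. α^2 + 20α + 100 = -769, so α^2 + 20α + 869 = 0. The discriminant of x^2 + 20x + 869 is (20)^2 - 4·(869) = 400 - 3476 = -3076, and 4·(-769) is not a perfect square in Q since -769 is squarefree and ≠ 1. Hence x^2 + 20x + 869 is irreducible over Q and is the minimal polynomial of α.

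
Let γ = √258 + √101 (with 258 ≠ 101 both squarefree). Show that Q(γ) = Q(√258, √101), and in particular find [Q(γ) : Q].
[Q(γ) : Q] = 4 (equivalently, Q(γ) = Q(√258, √101))

Obviously Q(γ) ⊆ Q(√258, √101), and [Q(√258, √101):Q] = 4 (since 258, 101 are distinct squarefree integers > 1 with 26058 not a perfect square). To show equality we compute the minimal polynomial of γ. From γ = √258 + √101: γ^2 = 258 + 2√(26058) + 101 = 359 + 2√(26058), so γ^2 - 359 = 2√(26058); squaring, (γ^2 - 359)^2 = 4·26058, i.e. γ^4 - 718γ^2 + 128881 - 104232 = 0, i.e. γ^4 - 718γ^2 + 24649 = 0. So γ is a root of x^4 - 718x^2 + 24649. This polynomial is irreducible over Q: it has no rational root (each ±√258 ± √101 is irrational), and any factorization into two quadratics over Q would force √(26058) ∈ Q (pairing opposite roots) or √258, √101 ∈ Q (other pairings), all impossible. Hence [Q(γ):Q] = 4 = [Q(√258, √101):Q], so Q(γ) = Q(√258, √101).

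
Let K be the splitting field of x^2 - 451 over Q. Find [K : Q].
[K : Q] = 2

f(x) = x^2 - 451 factors as (x - √451)(x + √451). The splitting field is K = Q(√451). Since 451 is squarefree and > 1, it is not a perfect square, so x^2 - 451 is irreducible over Q and [Q(√451) : Q] = 2. Hence [K : Q] = 2.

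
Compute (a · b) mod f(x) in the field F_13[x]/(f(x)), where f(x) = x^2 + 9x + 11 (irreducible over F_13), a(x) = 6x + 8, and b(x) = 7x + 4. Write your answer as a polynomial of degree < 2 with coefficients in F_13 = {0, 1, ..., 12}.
a · b ≡ x + 12 (mod f(x))

Multiply in F_13[x]: a(x)·b(x) = (6x + 8)·(7x + 4) = 3x^2 + 2x + 6. This has degree ≥ 2, so divide by f(x) over F_13: 3x^2 + 2x + 6 = (3)·(x^2 + 9x + 11) + (x + 12). Hence a·b ≡ x + 12 (mod f). (F_13[x]/(f) is a field with 13^2 = 169 elements since f is irreducible of degree 2.)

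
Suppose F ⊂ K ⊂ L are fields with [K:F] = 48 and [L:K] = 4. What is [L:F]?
[L:F] = 192

The tower law says that for any tower of field extensions F ⊂ K ⊂ L with finite degrees, [L:F] = [L:K] · [K:F]. Here this gives [L:F] = 4 · 48 = 192.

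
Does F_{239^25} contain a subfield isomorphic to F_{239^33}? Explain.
No: F_{239^33} is not a subfield of F_{239^25}

F_{p^m} embeds in F_{p^n} iff m | n. Here 33 ∤ 25 (since 25 = 0·33 + 25 with remainder 25 ≠ 0), so F_{239^33} is not a subfield of F_{239^25}. Equivalently: if it were, the tower law would give 33 = [F_{239^33}:F_239] dividing [F_{239^25}:F_239] = 25, contradiction.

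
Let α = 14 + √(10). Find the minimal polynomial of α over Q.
m_α(x) = x^2 - 28x + 186

From α - 14 = √(10), squaring gives (α - 14)^2 = 10, i.e. α^2 - 28α + 196 = 10, so α^2 - 28α + 186 = 0. The discriminant of x^2 - 28x + 186 is (-28)^2 - 4·(186) = 784 - 744 = 40, and 4·(10) is not a perfect square in Q since 10 is squarefree and ≠ 1. Hence x^2 - 28x + 186 is irreducible over Q and is the minimal polynomial of α.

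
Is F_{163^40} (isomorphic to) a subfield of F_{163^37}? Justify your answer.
No: F_{163^40} is not a subfield of F_{163^37}

F_{p^m} embeds in F_{p^n} iff m | n. Here 40 ∤ 37 (since 37 = 0·40 + 37 with remainder 37 ≠ 0), so F_{163^40} is not a subfield of F_{163^37}. Equivalently: if it were, the tower law would give 40 = [F_{163^40}:F_163] dividing [F_{163^37}:F_163] = 37, contradiction.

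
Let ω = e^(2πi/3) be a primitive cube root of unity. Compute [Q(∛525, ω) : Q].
[Q(∛525, ω) : Q] = 6

[Q(∛525):Q] = 3 (min poly x^3 - 525, irreducible since 525 is not a perfect cube). [Q(ω):Q] = 2 (min poly x^2 + x + 1). Since Q(∛525) ⊂ R and ω ∉ R, we have ω ∉ Q(∛525), so x^2 + x + 1 remains irreducible over Q(∛525) and [Q(∛525, ω) : Q(∛525)] = 2. By the tower law, [Q(∛525, ω) : Q] = 3 · 2 = 6. (In fact Q(∛525, ω) is the splitting field of x^3 - 525 over Q.)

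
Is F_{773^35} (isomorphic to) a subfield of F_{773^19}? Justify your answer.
No: F_{773^35} is not a subfield of F_{773^19}

F_{p^m} embeds in F_{p^n} iff m | n. Here 35 ∤ 19 (since 19 = 0·35 + 19 with remainder 19 ≠ 0), so F_{773^35} is not a subfield of F_{773^19}. Equivalently: if it were, the tower law would give 35 = [F_{773^35}:F_773] dividing [F_{773^19}:F_773] = 19, contradiction.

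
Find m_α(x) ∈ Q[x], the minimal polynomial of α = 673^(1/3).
m_α(x) = x^3 - 673

α satisfies α^3 = 673, so x^3 - 673 annihilates α. By the rational root test, a rational root p/q (in lowest terms) of x^3 - 673 would satisfy p^3 = 673 q^3, forcing q = 1 and p^3 = 673; but 673 is not a perfect cube, contradiction. A monic cubic over Q with no rational root is irreducible (any nontrivial factorization would include a linear factor). Hence x^3 - 673 is the minimal polynomial of α, and in particular [Q(α):Q] = 3.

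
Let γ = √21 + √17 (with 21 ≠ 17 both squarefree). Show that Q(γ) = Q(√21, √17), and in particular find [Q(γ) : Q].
[Q(γ) : Q] = 4 (equivalently, Q(γ) = Q(√21, √17))

Obviously Q(γ) ⊆ Q(√21, √17), and [Q(√21, √17):Q] = 4 (since 21, 17 are distinct squarefree integers > 1 with 357 not a perfect square). To show equality we compute the minimal polynomial of γ. From γ = √21 + √17: γ^2 = 21 + 2√(357) + 17 = 38 + 2√(357), so γ^2 - 38 = 2√(357); squaring, (γ^2 - 38)^2 = 4·357, i.e. γ^4 - 76γ^2 + 1444 - 1428 = 0, i.e. γ^4 - 76γ^2 + 16 = 0. So γ is a root of x^4 - 76x^2 + 16. This polynomial is irreducible over Q: it has no rational root (each ±√21 ± √17 is irrational), and any factorization into two quadratics over Q would force √(357) ∈ Q (pairing opposite roots) or √21, √17 ∈ Q (other pairings), all impossible. Hence [Q(γ):Q] = 4 = [Q(√21, √17):Q], so Q(γ) = Q(√21, √17).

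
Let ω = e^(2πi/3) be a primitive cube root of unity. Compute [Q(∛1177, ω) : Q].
[Q(∛1177, ω) : Q] = 6

[Q(∛1177):Q] = 3 (min poly x^3 - 1177, irreducible since 1177 is not a perfect cube). [Q(ω):Q] = 2 (min poly x^2 + x + 1). Since Q(∛1177) ⊂ R and ω ∉ R, we have ω ∉ Q(∛1177), so x^2 + x + 1 remains irreducible over Q(∛1177) and [Q(∛1177, ω) : Q(∛1177)] = 2. By the tower law, [Q(∛1177, ω) : Q] = 3 · 2 = 6. (In fact Q(∛1177, ω) is the splitting field of x^3 - 1177 over Q.)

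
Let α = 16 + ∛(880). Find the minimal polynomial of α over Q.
m_α(x) = x^3 - 48x^2 + 768x - 4976

Set β = α - 16 = ∛(880), so β^3 = 880. Then (α - 16)^3 - 880 = 0, i.e. α is a root of g(x) = (x - 16)^3 - 880 = x^3 - 48x^2 + 768x - 4976. Since g(x) = h(x - 16) where h(x) = x^3 - 880, and h is irreducible over Q (because 880 is not a perfect cube, so h has no rational root, and a monic cubic with no rational root is irreducible), g is also irreducible (irreducibility is preserved under the substitution x → x - 16). Hence m_α(x) = x^3 - 48x^2 + 768x - 4976.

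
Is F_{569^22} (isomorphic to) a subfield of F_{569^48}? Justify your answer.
No: F_{569^22} is not a subfield of F_{569^48}

F_{p^m} embeds in F_{p^n} iff m | n. Here 22 ∤ 48 (since 48 = 2·22 + 4 with remainder 4 ≠ 0), so F_{569^22} is not a subfield of F_{569^48}. Equivalently: if it were, the tower law would give 22 = [F_{569^22}:F_569] dividing [F_{569^48}:F_569] = 48, contradiction.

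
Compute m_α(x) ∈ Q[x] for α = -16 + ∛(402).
m_α(x) = x^3 + 48x^2 + 768x + 3694

Set β = α + 16 = ∛(402), so β^3 = 402. Then (α + 16)^3 - 402 = 0, i.e. α is a root of g(x) = (x + 16)^3 - 402 = x^3 + 48x^2 + 768x + 3694. Since g(x) = h(x + 16) where h(x) = x^3 - 402, and h is irreducible over Q (because 402 is not a perfect cube, so h has no rational root, and a monic cubic with no rational root is irreducible), g is also irreducible (irreducibility is preserved under the substitution x → x + 16). Hence m_α(x) = x^3 + 48x^2 + 768x + 3694.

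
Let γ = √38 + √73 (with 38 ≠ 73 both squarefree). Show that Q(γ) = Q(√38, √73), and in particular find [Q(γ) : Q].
[Q(γ) : Q] = 4 (equivalently, Q(γ) = Q(√38, √73))

Obviously Q(γ) ⊆ Q(√38, √73), and [Q(√38, √73):Q] = 4 (since 38, 73 are distinct squarefree integers > 1 with 2774 not a perfect square). To show equality we compute the minimal polynomial of γ. From γ = √38 + √73: γ^2 = 38 + 2√(2774) + 73 = 111 + 2√(2774), so γ^2 - 111 = 2√(2774); squaring, (γ^2 - 111)^2 = 4·2774, i.e. γ^4 - 222γ^2 + 12321 - 11096 = 0, i.e. γ^4 - 222γ^2 + 1225 = 0. So γ is a root of x^4 - 222x^2 + 1225. This polynomial is irreducible over Q: it has no rational root (each ±√38 ± √73 is irrational), and any factorization into two quadratics over Q would force √(2774) ∈ Q (pairing opposite roots) or √38, √73 ∈ Q (other pairings), all impossible. Hence [Q(γ):Q] = 4 = [Q(√38, √73):Q], so Q(γ) = Q(√38, √73).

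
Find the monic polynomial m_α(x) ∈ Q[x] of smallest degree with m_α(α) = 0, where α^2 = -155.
m_α(x) = x^2 + 155

α satisfies α^2 + 155 = 0, so x^2 + 155 annihilates α. Since d = -155 is squarefree and ≠ 1, it is not a perfect square in Q, so x^2 + 155 has no rational root and is therefore irreducible over Q (a degree-2 polynomial over a field is irreducible iff it has no root). Hence m_α(x) = x^2 + 155.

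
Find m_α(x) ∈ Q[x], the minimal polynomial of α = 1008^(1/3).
m_α(x) = x^3 - 1008

α satisfies α^3 = 1008, so x^3 - 1008 annihilates α. By the rational root test, a rational root p/q (in lowest terms) of x^3 - 1008 would satisfy p^3 = 1008 q^3, forcing q = 1 and p^3 = 1008; but 1008 is not a perfect cube, contradiction. A monic cubic over Q with no rational root is irreducible (any nontrivial factorization would include a linear factor). Hence x^3 - 1008 is the minimal polynomial of α, and in particular [Q(α):Q] = 3.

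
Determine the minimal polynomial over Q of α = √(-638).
m_α(x) = x^2 + 638

α satisfies α^2 + 638 = 0, so x^2 + 638 annihilates α. Since d = -638 is squarefree and ≠ 1, it is not a perfect square in Q, so x^2 + 638 has no rational root and is therefore irreducible over Q (a degree-2 polynomial over a field is irreducible iff it has no root). Hence m_α(x) = x^2 + 638.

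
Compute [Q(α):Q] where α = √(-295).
[Q(α):Q] = 2

[Q(α):Q] equals the degree of the minimal polynomial of α. Here α^2 = -295 and x^2 + 295 is irreducible (d = -295 is squarefree, ≠ 1, hence not a square), so deg(m_α) = 2. Thus [Q(α):Q] = 2.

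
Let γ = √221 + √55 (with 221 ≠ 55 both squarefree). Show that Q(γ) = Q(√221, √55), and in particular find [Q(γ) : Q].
[Q(γ) : Q] = 4 (equivalently, Q(γ) = Q(√221, √55))

Obviously Q(γ) ⊆ Q(√221, √55), and [Q(√221, √55):Q] = 4 (since 221, 55 are distinct squarefree integers > 1 with 12155 not a perfect square). To show equality we compute the minimal polynomial of γ. From γ = √221 + √55: γ^2 = 221 + 2√(12155) + 55 = 276 + 2√(12155), so γ^2 - 276 = 2√(12155); squaring, (γ^2 - 276)^2 = 4·12155, i.e. γ^4 - 552γ^2 + 76176 - 48620 = 0, i.e. γ^4 - 552γ^2 + 27556 = 0. So γ is a root of x^4 - 552x^2 + 27556. This polynomial is irreducible over Q: it has no rational root (each ±√221 ± √55 is irrational), and any factorization into two quadratics over Q would force √(12155) ∈ Q (pairing opposite roots) or √221, √55 ∈ Q (other pairings), all impossible. Hence [Q(γ):Q] = 4 = [Q(√221, √55):Q], so Q(γ) = Q(√221, √55).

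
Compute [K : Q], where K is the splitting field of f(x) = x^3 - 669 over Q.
[K : Q] = 6

The roots of x^3 - 669 are ∛669, ω∛669, ω^2∛669 where ω = e^(2πi/3) is a primitive cube root of unity, so K = Q(∛669, ω). Now [Q(∛669):Q] = 3 (since 669 is not a perfect cube, x^3 - 669 is irreducible) and [Q(ω):Q] = 2. Both 2 and 3 divide [K:Q], and [K:Q] ≤ 3·2 = 6, so [K:Q] = 6. (Equivalently: Q(∛669) ⊂ R but ω ∉ R, so [K : Q(∛669)] = 2.)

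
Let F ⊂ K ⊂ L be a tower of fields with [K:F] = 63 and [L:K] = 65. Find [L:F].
[L:F] = 4095

The tower law says that for any tower of field extensions F ⊂ K ⊂ L with finite degrees, [L:F] = [L:K] · [K:F]. Here this gives [L:F] = 65 · 63 = 4095.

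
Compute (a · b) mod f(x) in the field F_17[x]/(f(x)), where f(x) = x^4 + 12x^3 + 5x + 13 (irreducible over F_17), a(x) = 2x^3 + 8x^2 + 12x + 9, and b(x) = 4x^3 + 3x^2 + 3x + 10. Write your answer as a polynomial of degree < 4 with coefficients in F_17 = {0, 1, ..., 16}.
a · b ≡ 2x^3 + 6x^2 + 6x + 7 (mod f(x))

Multiply in F_17[x]: a(x)·b(x) = (2x^3 + 8x^2 + 12x + 9)·(4x^3 + 3x^2 + 3x + 10) = 8x^6 + 4x^5 + 10x^4 + 14x^3 + 7x^2 + 11x + 5. This has degree ≥ 4, so divide by f(x) over F_17: 8x^6 + 4x^5 + 10x^4 + 14x^3 + 7x^2 + 11x + 5 = (8x^2 + 10x + 9)·(x^4 + 12x^3 + 5x + 13) + (2x^3 + 6x^2 + 6x + 7). Hence a·b ≡ 2x^3 + 6x^2 + 6x + 7 (mod f). (F_17[x]/(f) is a field with 17^4 = 83521 elements since f is irreducible of degree 4.)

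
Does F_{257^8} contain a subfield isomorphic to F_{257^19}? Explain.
No: F_{257^19} is not a subfield of F_{257^8}

F_{p^m} embeds in F_{p^n} iff m | n. Here 19 ∤ 8 (since 8 = 0·19 + 8 with remainder 8 ≠ 0), so F_{257^19} is not a subfield of F_{257^8}. Equivalently: if it were, the tower law would give 19 = [F_{257^19}:F_257] dividing [F_{257^8}:F_257] = 8, contradiction.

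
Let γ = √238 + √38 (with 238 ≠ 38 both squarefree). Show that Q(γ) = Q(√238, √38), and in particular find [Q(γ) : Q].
[Q(γ) : Q] = 4 (equivalently, Q(γ) = Q(√238, √38))

Obviously Q(γ) ⊆ Q(√238, √38), and [Q(√238, √38):Q] = 4 (since 238, 38 are distinct squarefree integers > 1 with 9044 not a perfect square). To show equality we compute the minimal polynomial of γ. From γ = √238 + √38: γ^2 = 238 + 2√(9044) + 38 = 276 + 2√(9044), so γ^2 - 276 = 2√(9044); squaring, (γ^2 - 276)^2 = 4·9044, i.e. γ^4 - 552γ^2 + 76176 - 36176 = 0, i.e. γ^4 - 552γ^2 + 40000 = 0. So γ is a root of x^4 - 552x^2 + 40000. This polynomial is irreducible over Q: it has no rational root (each ±√238 ± √38 is irrational), and any factorization into two quadratics over Q would force √(9044) ∈ Q (pairing opposite roots) or √238, √38 ∈ Q (other pairings), all impossible. Hence [Q(γ):Q] = 4 = [Q(√238, √38):Q], so Q(γ) = Q(√238, √38).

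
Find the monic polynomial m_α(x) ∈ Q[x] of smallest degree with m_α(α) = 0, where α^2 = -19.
m_α(x) = x^2 + 19

α satisfies α^2 + 19 = 0, so x^2 + 19 annihilates α. Since d = -19 is squarefree and ≠ 1, it is not a perfect square in Q, so x^2 + 19 has no rational root and is therefore irreducible over Q (a degree-2 polynomial over a field is irreducible iff it has no root). Hence m_α(x) = x^2 + 19.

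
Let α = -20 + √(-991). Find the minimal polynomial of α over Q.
m_α(x) = x^2 + 40x + 1391

From α + 20 = √(-991), squaring gives (α + 20)^2 = -991, i.e. α^2 + 40α + 400 = -991, so α^2 + 40α + 1391 = 0. The discriminant of x^2 + 40x + 1391 is (40)^2 - 4·(1391) = 1600 - 5564 = -3964, and 4·(-991) is not a perfect square in Q since -991 is squarefree and ≠ 1. Hence x^2 + 40x + 1391 is irreducible over Q and is the minimal polynomial of α.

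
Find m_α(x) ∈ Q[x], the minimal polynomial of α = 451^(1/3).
m_α(x) = x^3 - 451

α satisfies α^3 = 451, so x^3 - 451 annihilates α. By the rational root test, a rational root p/q (in lowest terms) of x^3 - 451 would satisfy p^3 = 451 q^3, forcing q = 1 and p^3 = 451; but 451 is not a perfect cube, contradiction. A monic cubic over Q with no rational root is irreducible (any nontrivial factorization would include a linear factor). Hence x^3 - 451 is the minimal polynomial of α, and in particular [Q(α):Q] = 3.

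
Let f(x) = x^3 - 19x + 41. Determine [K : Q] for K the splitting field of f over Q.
[K : Q] = 6

By the rational root test, any rational root of the monic integer polynomial f(x) = x^3 - 19x + 41 must be an integer dividing the constant term 41, i.e. one of ±{1, 41}. Evaluating: f(1) = 23, f(-1) = 59, f(41) = 68183, f(-41) = -68101; none is 0, so f has no rational root and is therefore irreducible over Q (a cubic with no linear factor over a field is irreducible). For an irreducible cubic, the Galois group is A_3 or S_3 according as the discriminant disc(f) = -4a^3 - 27b^2 = -4·(-19)^3 - 27·(41)^2 = -17951 is or is not a square in Q. Here disc(f) = -17951 is not a perfect square in Q, so the Galois group of f over Q is not contained in A_3 and must be all of S_3. The splitting field has degree |S_3| = 6 over Q, so [K : Q] = 6.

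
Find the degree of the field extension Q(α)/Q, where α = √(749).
[Q(α):Q] = 2

[Q(α):Q] equals the degree of the minimal polynomial of α. Here α^2 = 749 and x^2 - 749 is irreducible (d = 749 is squarefree, ≠ 1, hence not a square), so deg(m_α) = 2. Thus [Q(α):Q] = 2.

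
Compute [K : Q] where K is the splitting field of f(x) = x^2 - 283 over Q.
[K : Q] = 2

f(x) = x^2 - 283 factors as (x - √283)(x + √283). The splitting field is K = Q(√283). Since 283 is squarefree and > 1, it is not a perfect square, so x^2 - 283 is irreducible over Q and [Q(√283) : Q] = 2. Hence [K : Q] = 2.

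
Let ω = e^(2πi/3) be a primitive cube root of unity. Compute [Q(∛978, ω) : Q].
[Q(∛978, ω) : Q] = 6

[Q(∛978):Q] = 3 (min poly x^3 - 978, irreducible since 978 is not a perfect cube). [Q(ω):Q] = 2 (min poly x^2 + x + 1). Since Q(∛978) ⊂ R and ω ∉ R, we have ω ∉ Q(∛978), so x^2 + x + 1 remains irreducible over Q(∛978) and [Q(∛978, ω) : Q(∛978)] = 2. By the tower law, [Q(∛978, ω) : Q] = 3 · 2 = 6. (In fact Q(∛978, ω) is the splitting field of x^3 - 978 over Q.)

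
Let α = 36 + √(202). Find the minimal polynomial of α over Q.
m_α(x) = x^2 - 72x + 1094

From α - 36 = √(202), squaring gives (α - 36)^2 = 202, i.e. α^2 - 72α + 1296 = 202, so α^2 - 72α + 1094 = 0. The discriminant of x^2 - 72x + 1094 is (-72)^2 - 4·(1094) = 5184 - 4376 = 808, and 4·(202) is not a perfect square in Q since 202 is squarefree and ≠ 1. Hence x^2 - 72x + 1094 is irreducible over Q and is the minimal polynomial of α.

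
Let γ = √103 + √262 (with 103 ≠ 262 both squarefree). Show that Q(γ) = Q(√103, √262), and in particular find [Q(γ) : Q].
[Q(γ) : Q] = 4 (equivalently, Q(γ) = Q(√103, √262))

Obviously Q(γ) ⊆ Q(√103, √262), and [Q(√103, √262):Q] = 4 (since 103, 262 are distinct squarefree integers > 1 with 26986 not a perfect square). To show equality we compute the minimal polynomial of γ. From γ = √103 + √262: γ^2 = 103 + 2√(26986) + 262 = 365 + 2√(26986), so γ^2 - 365 = 2√(26986); squaring, (γ^2 - 365)^2 = 4·26986, i.e. γ^4 - 730γ^2 + 133225 - 107944 = 0, i.e. γ^4 - 730γ^2 + 25281 = 0. So γ is a root of x^4 - 730x^2 + 25281. This polynomial is irreducible over Q: it has no rational root (each ±√103 ± √262 is irrational), and any factorization into two quadratics over Q would force √(26986) ∈ Q (pairing opposite roots) or √103, √262 ∈ Q (other pairings), all impossible. Hence [Q(γ):Q] = 4 = [Q(√103, √262):Q], so Q(γ) = Q(√103, √262).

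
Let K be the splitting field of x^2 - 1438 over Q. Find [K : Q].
[K : Q] = 2

f(x) = x^2 - 1438 factors as (x - √1438)(x + √1438). The splitting field is K = Q(√1438). Since 1438 is squarefree and > 1, it is not a perfect square, so x^2 - 1438 is irreducible over Q and [Q(√1438) : Q] = 2. Hence [K : Q] = 2.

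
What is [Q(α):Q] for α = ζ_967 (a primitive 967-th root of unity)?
[Q(α):Q] = 966

The minimal polynomial of ζ_967 over Q is the 967-th cyclotomic polynomial Φ_967(x), which is irreducible over Q and has degree φ(967) = 966. Hence [Q(α):Q] = φ(967) = 966.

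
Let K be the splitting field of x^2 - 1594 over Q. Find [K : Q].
[K : Q] = 2

f(x) = x^2 - 1594 factors as (x - √1594)(x + √1594). The splitting field is K = Q(√1594). Since 1594 is squarefree and > 1, it is not a perfect square, so x^2 - 1594 is irreducible over Q and [Q(√1594) : Q] = 2. Hence [K : Q] = 2.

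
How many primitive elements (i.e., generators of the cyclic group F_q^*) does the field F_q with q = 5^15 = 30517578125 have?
There are φ(30517578124) = 13154400000 primitive elements

F_q^* is cyclic of order q - 1 = 30517578124. A cyclic group of order m has exactly φ(m) generators. Here m = 30517578124 = 2^2 · 11 · 31 · 71 · 181 · 1741, so the number of primitive elements is φ(30517578124) = 13154400000.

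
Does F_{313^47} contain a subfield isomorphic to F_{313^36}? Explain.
No: F_{313^36} is not a subfield of F_{313^47}

F_{p^m} embeds in F_{p^n} iff m | n. Here 36 ∤ 47 (since 47 = 1·36 + 11 with remainder 11 ≠ 0), so F_{313^36} is not a subfield of F_{313^47}. Equivalently: if it were, the tower law would give 36 = [F_{313^36}:F_313] dividing [F_{313^47}:F_313] = 47, contradiction.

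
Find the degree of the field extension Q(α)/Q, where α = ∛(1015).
[Q(α):Q] = 3

The minimal polynomial of α is x^3 - 1015, irreducible over Q since 1015 is not a perfect cube (so x^3 - 1015 has no rational root). Hence [Q(α):Q] = deg(m_α) = 3.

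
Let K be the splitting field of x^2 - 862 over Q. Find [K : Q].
[K : Q] = 2

f(x) = x^2 - 862 factors as (x - √862)(x + √862). The splitting field is K = Q(√862). Since 862 is squarefree and > 1, it is not a perfect square, so x^2 - 862 is irreducible over Q and [Q(√862) : Q] = 2. Hence [K : Q] = 2.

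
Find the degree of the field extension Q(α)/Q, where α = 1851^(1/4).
[Q(α):Q] = 4

α is a root of x^4 - 1851. By Eisenstein's criterion at the prime p = 3 (which divides the constant term 1851 but p^2 = 9 does not, since 1851 is squarefree), x^4 - 1851 is irreducible over Q. Hence [Q(α):Q] = 4.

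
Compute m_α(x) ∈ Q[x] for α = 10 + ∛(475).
m_α(x) = x^3 - 30x^2 + 300x - 1475

Set β = α - 10 = ∛(475), so β^3 = 475. Then (α - 10)^3 - 475 = 0, i.e. α is a root of g(x) = (x - 10)^3 - 475 = x^3 - 30x^2 + 300x - 1475. Since g(x) = h(x - 10) where h(x) = x^3 - 475, and h is irreducible over Q (because 475 is not a perfect cube, so h has no rational root, and a monic cubic with no rational root is irreducible), g is also irreducible (irreducibility is preserved under the substitution x → x - 10). Hence m_α(x) = x^3 - 30x^2 + 300x - 1475.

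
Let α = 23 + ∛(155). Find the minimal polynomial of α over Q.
m_α(x) = x^3 - 69x^2 + 1587x - 12322

Set β = α - 23 = ∛(155), so β^3 = 155. Then (α - 23)^3 - 155 = 0, i.e. α is a root of g(x) = (x - 23)^3 - 155 = x^3 - 69x^2 + 1587x - 12322. Since g(x) = h(x - 23) where h(x) = x^3 - 155, and h is irreducible over Q (because 155 is not a perfect cube, so h has no rational root, and a monic cubic with no rational root is irreducible), g is also irreducible (irreducibility is preserved under the substitution x → x - 23). Hence m_α(x) = x^3 - 69x^2 + 1587x - 12322.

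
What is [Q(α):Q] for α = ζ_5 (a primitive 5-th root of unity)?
[Q(α):Q] = 4

The minimal polynomial of ζ_5 over Q is the 5-th cyclotomic polynomial Φ_5(x), which is irreducible over Q and has degree φ(5) = 4. Hence [Q(α):Q] = φ(5) = 4.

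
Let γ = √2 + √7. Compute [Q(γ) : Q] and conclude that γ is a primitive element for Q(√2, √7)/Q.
[Q(γ) : Q] = 4 (equivalently, Q(γ) = Q(√2, √7))

Obviously Q(γ) ⊆ Q(√2, √7), and [Q(√2, √7):Q] = 4 (since 2, 7 are distinct squarefree integers > 1 with 14 not a perfect square). To show equality we compute the minimal polynomial of γ. From γ = √2 + √7: γ^2 = 2 + 2√(14) + 7 = 9 + 2√(14), so γ^2 - 9 = 2√(14); squaring, (γ^2 - 9)^2 = 4·14, i.e. γ^4 - 18γ^2 + 81 - 56 = 0, i.e. γ^4 - 18γ^2 + 25 = 0. So γ is a root of x^4 - 18x^2 + 25. This polynomial is irreducible over Q: it has no rational root (each ±√2 ± √7 is irrational), and any factorization into two quadratics over Q would force √(14) ∈ Q (pairing opposite roots) or √2, √7 ∈ Q (other pairings), all impossible. Hence [Q(γ):Q] = 4 = [Q(√2, √7):Q], so Q(γ) = Q(√2, √7).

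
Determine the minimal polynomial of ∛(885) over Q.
m_α(x) = x^3 - 885

α satisfies α^3 = 885, so x^3 - 885 annihilates α. By the rational root test, a rational root p/q (in lowest terms) of x^3 - 885 would satisfy p^3 = 885 q^3, forcing q = 1 and p^3 = 885; but 885 is not a perfect cube, contradiction. A monic cubic over Q with no rational root is irreducible (any nontrivial factorization would include a linear factor). Hence x^3 - 885 is the minimal polynomial of α, and in particular [Q(α):Q] = 3.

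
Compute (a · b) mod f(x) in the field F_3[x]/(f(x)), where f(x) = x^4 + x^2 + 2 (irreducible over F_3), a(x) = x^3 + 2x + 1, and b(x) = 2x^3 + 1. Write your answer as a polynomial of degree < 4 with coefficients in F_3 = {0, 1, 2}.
a · b ≡ 2x (mod f(x))

Multiply in F_3[x]: a(x)·b(x) = (x^3 + 2x + 1)·(2x^3 + 1) = 2x^6 + x^4 + 2x + 1. This has degree ≥ 4, so divide by f(x) over F_3: 2x^6 + x^4 + 2x + 1 = (2x^2 + 2)·(x^4 + x^2 + 2) + (2x). Hence a·b ≡ 2x (mod f). (F_3[x]/(f) is a field with 3^4 = 81 elements since f is irreducible of degree 4.)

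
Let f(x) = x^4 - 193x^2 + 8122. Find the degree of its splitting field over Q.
[K : Q] = 4

Solving the quadratic in x^2: x^2 = (193 ± √(193^2 - 4·8122))/2 = (193 ± √4761)/2 = (193 ± 69)/2, giving x^2 = 62 or x^2 = 131. So f(x) = (x^2 - 62)(x^2 - 131) and the roots of f are ±√62, ±√131. Hence the splitting field is K = Q(√62, √131). Since 62 and 131 are distinct squarefree integers > 1, their product 8122 is not a perfect square, so √131 ∉ Q(√62). By the tower law [K:Q] = [Q(√62,√131):Q(√62)] · [Q(√62):Q] = 2 · 2 = 4.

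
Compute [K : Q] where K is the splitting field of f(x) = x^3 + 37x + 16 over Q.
[K : Q] = 6

By the rational root test, any rational root of the monic integer polynomial f(x) = x^3 + 37x + 16 must be an integer dividing the constant term 16, i.e. one of ±{1, 2, 4, 8, 16}. Evaluating: f(1) = 54, f(-1) = -22, f(2) = 98, f(-2) = -66, f(4) = 228, f(-4) = -196, f(8) = 824, f(-8) = -792, f(16) = 4704, f(-16) = -4672; none is 0, so f has no rational root and is therefore irreducible over Q (a cubic with no linear factor over a field is irreducible). For an irreducible cubic, the Galois group is A_3 or S_3 according as the discriminant disc(f) = -4a^3 - 27b^2 = -4·(37)^3 - 27·(16)^2 = -209524 is or is not a square in Q. Here disc(f) = -209524 is not a perfect square in Q, so the Galois group of f over Q is not contained in A_3 and must be all of S_3. The splitting field has degree |S_3| = 6 over Q, so [K : Q] = 6.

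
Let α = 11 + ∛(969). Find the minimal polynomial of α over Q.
m_α(x) = x^3 - 33x^2 + 363x - 2300

Set β = α - 11 = ∛(969), so β^3 = 969. Then (α - 11)^3 - 969 = 0, i.e. α is a root of g(x) = (x - 11)^3 - 969 = x^3 - 33x^2 + 363x - 2300. Since g(x) = h(x - 11) where h(x) = x^3 - 969, and h is irreducible over Q (because 969 is not a perfect cube, so h has no rational root, and a monic cubic with no rational root is irreducible), g is also irreducible (irreducibility is preserved under the substitution x → x - 11). Hence m_α(x) = x^3 - 33x^2 + 363x - 2300.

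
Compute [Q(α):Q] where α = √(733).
[Q(α):Q] = 2

[Q(α):Q] equals the degree of the minimal polynomial of α. Here α^2 = 733 and x^2 - 733 is irreducible (d = 733 is squarefree, ≠ 1, hence not a square), so deg(m_α) = 2. Thus [Q(α):Q] = 2.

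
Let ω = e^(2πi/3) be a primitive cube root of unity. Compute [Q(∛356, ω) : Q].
[Q(∛356, ω) : Q] = 6

[Q(∛356):Q] = 3 (min poly x^3 - 356, irreducible since 356 is not a perfect cube). [Q(ω):Q] = 2 (min poly x^2 + x + 1). Since Q(∛356) ⊂ R and ω ∉ R, we have ω ∉ Q(∛356), so x^2 + x + 1 remains irreducible over Q(∛356) and [Q(∛356, ω) : Q(∛356)] = 2. By the tower law, [Q(∛356, ω) : Q] = 3 · 2 = 6. (In fact Q(∛356, ω) is the splitting field of x^3 - 356 over Q.)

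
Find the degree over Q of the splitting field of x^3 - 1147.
[K : Q] = 6

The roots of x^3 - 1147 are ∛1147, ω∛1147, ω^2∛1147 where ω = e^(2πi/3) is a primitive cube root of unity, so K = Q(∛1147, ω). Now [Q(∛1147):Q] = 3 (since 1147 is not a perfect cube, x^3 - 1147 is irreducible) and [Q(ω):Q] = 2. Both 2 and 3 divide [K:Q], and [K:Q] ≤ 3·2 = 6, so [K:Q] = 6. (Equivalently: Q(∛1147) ⊂ R but ω ∉ R, so [K : Q(∛1147)] = 2.)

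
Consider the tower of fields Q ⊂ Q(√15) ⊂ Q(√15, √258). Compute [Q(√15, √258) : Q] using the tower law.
[Q(√15, √258) : Q] = 4

[Q(√15):Q] = 2 (min poly x^2 - 15, irreducible since 15 is squarefree > 1). For the top step, suppose √258 ∈ Q(√15), say √258 = c + d√15 with c, d ∈ Q. Squaring: 258 = c^2 + 15d^2 + 2cd√15. Since √15 ∉ Q this forces 2cd = 0. If d = 0 then √258 = c ∈ Q, contradicting 258 squarefree > 1. If c = 0 then 258 = 15d^2, so 15·258 = (15d)^2 is a perfect square in Q — but 15·258 = 3870 is not a perfect square (since 15 and 258 are distinct squarefree integers). Contradiction. Hence √258 ∉ Q(√15), so x^2 - 258 stays irreducible over Q(√15) and [Q(√15, √258) : Q(√15)] = 2. By the tower law, [Q(√15, √258) : Q] = 2 · 2 = 4.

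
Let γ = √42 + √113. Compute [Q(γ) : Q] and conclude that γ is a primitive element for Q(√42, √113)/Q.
[Q(γ) : Q] = 4 (equivalently, Q(γ) = Q(√42, √113))

Obviously Q(γ) ⊆ Q(√42, √113), and [Q(√42, √113):Q] = 4 (since 42, 113 are distinct squarefree integers > 1 with 4746 not a perfect square). To show equality we compute the minimal polynomial of γ. From γ = √42 + √113: γ^2 = 42 + 2√(4746) + 113 = 155 + 2√(4746), so γ^2 - 155 = 2√(4746); squaring, (γ^2 - 155)^2 = 4·4746, i.e. γ^4 - 310γ^2 + 24025 - 18984 = 0, i.e. γ^4 - 310γ^2 + 5041 = 0. So γ is a root of x^4 - 310x^2 + 5041. This polynomial is irreducible over Q: it has no rational root (each ±√42 ± √113 is irrational), and any factorization into two quadratics over Q would force √(4746) ∈ Q (pairing opposite roots) or √42, √113 ∈ Q (other pairings), all impossible. Hence [Q(γ):Q] = 4 = [Q(√42, √113):Q], so Q(γ) = Q(√42, √113).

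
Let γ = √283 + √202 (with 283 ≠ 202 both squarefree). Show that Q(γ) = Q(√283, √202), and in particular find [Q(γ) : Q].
[Q(γ) : Q] = 4 (equivalently, Q(γ) = Q(√283, √202))

Obviously Q(γ) ⊆ Q(√283, √202), and [Q(√283, √202):Q] = 4 (since 283, 202 are distinct squarefree integers > 1 with 57166 not a perfect square). To show equality we compute the minimal polynomial of γ. From γ = √283 + √202: γ^2 = 283 + 2√(57166) + 202 = 485 + 2√(57166), so γ^2 - 485 = 2√(57166); squaring, (γ^2 - 485)^2 = 4·57166, i.e. γ^4 - 970γ^2 + 235225 - 228664 = 0, i.e. γ^4 - 970γ^2 + 6561 = 0. So γ is a root of x^4 - 970x^2 + 6561. This polynomial is irreducible over Q: it has no rational root (each ±√283 ± √202 is irrational), and any factorization into two quadratics over Q would force √(57166) ∈ Q (pairing opposite roots) or √283, √202 ∈ Q (other pairings), all impossible. Hence [Q(γ):Q] = 4 = [Q(√283, √202):Q], so Q(γ) = Q(√283, √202).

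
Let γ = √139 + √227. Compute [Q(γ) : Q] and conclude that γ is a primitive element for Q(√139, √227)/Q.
[Q(γ) : Q] = 4 (equivalently, Q(γ) = Q(√139, √227))

Obviously Q(γ) ⊆ Q(√139, √227), and [Q(√139, √227):Q] = 4 (since 139, 227 are distinct squarefree integers > 1 with 31553 not a perfect square). To show equality we compute the minimal polynomial of γ. From γ = √139 + √227: γ^2 = 139 + 2√(31553) + 227 = 366 + 2√(31553), so γ^2 - 366 = 2√(31553); squaring, (γ^2 - 366)^2 = 4·31553, i.e. γ^4 - 732γ^2 + 133956 - 126212 = 0, i.e. γ^4 - 732γ^2 + 7744 = 0. So γ is a root of x^4 - 732x^2 + 7744. This polynomial is irreducible over Q: it has no rational root (each ±√139 ± √227 is irrational), and any factorization into two quadratics over Q would force √(31553) ∈ Q (pairing opposite roots) or √139, √227 ∈ Q (other pairings), all impossible. Hence [Q(γ):Q] = 4 = [Q(√139, √227):Q], so Q(γ) = Q(√139, √227).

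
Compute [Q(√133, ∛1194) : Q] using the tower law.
[Q(√133, ∛1194) : Q] = 6

Let L = Q(√133, ∛1194). Since Q(√133) ⊂ L and [Q(√133):Q] = 2, the tower law gives 2 | [L:Q]. Likewise Q(∛1194) ⊂ L with [Q(∛1194):Q] = 3 (because 1194 is not a perfect cube), so 3 | [L:Q]. As gcd(2,3) = 1, [L:Q] is divisible by 6. Conversely L is generated over Q by √133 and ∛1194, so [L:Q] ≤ 2·3 = 6. Therefore [Q(√133, ∛1194) : Q] = 6.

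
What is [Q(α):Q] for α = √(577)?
[Q(α):Q] = 2

[Q(α):Q] equals the degree of the minimal polynomial of α. Here α^2 = 577 and x^2 - 577 is irreducible (d = 577 is squarefree, ≠ 1, hence not a square), so deg(m_α) = 2. Thus [Q(α):Q] = 2.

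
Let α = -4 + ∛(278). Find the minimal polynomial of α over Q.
m_α(x) = x^3 + 12x^2 + 48x - 214

Set β = α + 4 = ∛(278), so β^3 = 278. Then (α + 4)^3 - 278 = 0, i.e. α is a root of g(x) = (x + 4)^3 - 278 = x^3 + 12x^2 + 48x - 214. Since g(x) = h(x + 4) where h(x) = x^3 - 278, and h is irreducible over Q (because 278 is not a perfect cube, so h has no rational root, and a monic cubic with no rational root is irreducible), g is also irreducible (irreducibility is preserved under the substitution x → x + 4). Hence m_α(x) = x^3 + 12x^2 + 48x - 214.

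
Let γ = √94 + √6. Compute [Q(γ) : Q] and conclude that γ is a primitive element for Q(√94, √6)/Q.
[Q(γ) : Q] = 4 (equivalently, Q(γ) = Q(√94, √6))

Obviously Q(γ) ⊆ Q(√94, √6), and [Q(√94, √6):Q] = 4 (since 94, 6 are distinct squarefree integers > 1 with 564 not a perfect square). To show equality we compute the minimal polynomial of γ. From γ = √94 + √6: γ^2 = 94 + 2√(564) + 6 = 100 + 2√(564), so γ^2 - 100 = 2√(564); squaring, (γ^2 - 100)^2 = 4·564, i.e. γ^4 - 200γ^2 + 10000 - 2256 = 0, i.e. γ^4 - 200γ^2 + 7744 = 0. So γ is a root of x^4 - 200x^2 + 7744. This polynomial is irreducible over Q: it has no rational root (each ±√94 ± √6 is irrational), and any factorization into two quadratics over Q would force √(564) ∈ Q (pairing opposite roots) or √94, √6 ∈ Q (other pairings), all impossible. Hence [Q(γ):Q] = 4 = [Q(√94, √6):Q], so Q(γ) = Q(√94, √6).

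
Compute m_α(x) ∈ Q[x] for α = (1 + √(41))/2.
m_α(x) = x^2 - x - 10

From 2α - 1 = √(41), squaring gives (2α - 1)^2 = 41, i.e. 4α^2 - 4α + 1 = 41, so α^2 - α + (1 - 41)/4 = 0. Since 41 ≡ 1 (mod 4), (1 - 41)/4 = -10 ∈ Z. The polynomial x^2 - x - 10 has discriminant 1 - 4·(-10) = 41, which is not a perfect square in Q (d = 41 is squarefree and ≠ 1), so x^2 - x - 10 is irreducible over Q. It is the minimal polynomial of α.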